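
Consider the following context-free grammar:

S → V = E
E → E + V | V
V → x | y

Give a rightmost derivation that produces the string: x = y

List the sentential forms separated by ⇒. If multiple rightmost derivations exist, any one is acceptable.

S ⇒ V = E ⇒ V = V ⇒ V = y ⇒ x = y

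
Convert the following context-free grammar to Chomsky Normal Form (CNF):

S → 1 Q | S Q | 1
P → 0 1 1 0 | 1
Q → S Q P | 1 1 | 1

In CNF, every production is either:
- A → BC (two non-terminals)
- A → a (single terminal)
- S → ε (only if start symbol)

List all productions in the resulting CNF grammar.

T1 → 1; S → 1; T0 → 0; P → 1; Q → 1; S → T1 Q; S → S Q; P → T0 X0; X0 → T1 X1; X1 → T1 T0; Q → S X2; X2 → Q P; Q → T1 T1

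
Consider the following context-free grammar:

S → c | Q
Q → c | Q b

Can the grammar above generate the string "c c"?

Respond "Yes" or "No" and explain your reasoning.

No - no valid derivation exists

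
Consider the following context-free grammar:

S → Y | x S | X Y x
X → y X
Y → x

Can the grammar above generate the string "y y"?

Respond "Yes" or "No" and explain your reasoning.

No - no valid derivation exists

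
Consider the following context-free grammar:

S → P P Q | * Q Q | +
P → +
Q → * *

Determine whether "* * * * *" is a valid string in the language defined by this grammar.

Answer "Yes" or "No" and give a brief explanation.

Yes - a valid derivation exists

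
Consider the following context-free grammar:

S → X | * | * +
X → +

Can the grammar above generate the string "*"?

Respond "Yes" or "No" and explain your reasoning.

Yes - a valid derivation exists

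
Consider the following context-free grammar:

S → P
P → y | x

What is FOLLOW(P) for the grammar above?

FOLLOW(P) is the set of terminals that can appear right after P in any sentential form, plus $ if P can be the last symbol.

We compute FOLLOW(P) using the standard algorithm.
FOLLOW(S) starts with {$}.
FIRST(P) = {x, y}
FIRST(S) = {x, y}
FOLLOW(P) = {$}
FOLLOW(S) = {$}
Therefore, FOLLOW(P) = {$}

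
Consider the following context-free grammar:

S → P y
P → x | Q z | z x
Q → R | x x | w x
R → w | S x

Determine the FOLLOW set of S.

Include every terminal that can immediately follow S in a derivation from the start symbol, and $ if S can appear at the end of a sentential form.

We compute FOLLOW(S) using the standard algorithm.
FOLLOW(S) starts with {$}.
FIRST(P) = {w, x, z}
FIRST(Q) = {w, x, z}
FIRST(R) = {w, x, z}
FIRST(S) = {w, x, z}
FOLLOW(P) = {y}
FOLLOW(Q) = {z}
FOLLOW(R) = {z}
FOLLOW(S) = {$, x}
Therefore, FOLLOW(S) = {$, x}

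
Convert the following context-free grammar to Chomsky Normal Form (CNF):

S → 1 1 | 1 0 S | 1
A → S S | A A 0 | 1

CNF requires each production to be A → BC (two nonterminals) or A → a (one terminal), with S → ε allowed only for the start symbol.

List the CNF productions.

T1 → 1; T0 → 0; S → 1; A → 1; S → T1 T1; S → T1 X0; X0 → T0 S; A → S S; A → A X1; X1 → A T0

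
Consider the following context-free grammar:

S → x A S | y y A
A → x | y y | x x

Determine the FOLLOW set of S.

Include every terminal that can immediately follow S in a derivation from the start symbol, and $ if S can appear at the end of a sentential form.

We compute FOLLOW(S) using the standard algorithm.
FOLLOW(S) starts with {$}.
FIRST(A) = {x, y}
FIRST(S) = {x, y}
FOLLOW(A) = {$, x, y}
FOLLOW(S) = {$}
Therefore, FOLLOW(S) = {$}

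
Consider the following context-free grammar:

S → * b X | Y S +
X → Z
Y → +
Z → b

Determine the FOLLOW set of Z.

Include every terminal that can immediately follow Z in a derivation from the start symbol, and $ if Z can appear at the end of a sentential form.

We compute FOLLOW(Z) using the standard algorithm.
FOLLOW(S) starts with {$}.
FIRST(S) = {*, +}
FIRST(X) = {b}
FIRST(Y) = {+}
FIRST(Z) = {b}
FOLLOW(S) = {$, +}
FOLLOW(X) = {$, +}
FOLLOW(Y) = {*, +}
FOLLOW(Z) = {$, +}
Therefore, FOLLOW(Z) = {$, +}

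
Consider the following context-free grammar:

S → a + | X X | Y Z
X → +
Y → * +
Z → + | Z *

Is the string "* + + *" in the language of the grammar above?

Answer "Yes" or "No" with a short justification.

Yes - a valid derivation exists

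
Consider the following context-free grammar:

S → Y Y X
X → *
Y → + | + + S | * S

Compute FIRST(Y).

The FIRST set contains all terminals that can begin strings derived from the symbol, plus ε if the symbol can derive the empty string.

We compute FIRST(Y) using the standard algorithm.
FIRST(S) = {*, +}
FIRST(X) = {*}
FIRST(Y) = {*, +}
Therefore, FIRST(Y) = {*, +}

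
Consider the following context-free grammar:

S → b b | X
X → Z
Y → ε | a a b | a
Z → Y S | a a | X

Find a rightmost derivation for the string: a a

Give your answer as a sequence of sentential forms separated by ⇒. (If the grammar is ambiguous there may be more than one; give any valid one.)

S ⇒ X ⇒ Z ⇒ a a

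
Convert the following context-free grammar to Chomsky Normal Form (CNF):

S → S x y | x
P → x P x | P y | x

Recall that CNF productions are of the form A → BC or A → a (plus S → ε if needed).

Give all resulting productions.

TX → x; TY → y; S → x; P → x; S → S X0; X0 → TX TY; P → TX X1; X1 → P TX; P → P TY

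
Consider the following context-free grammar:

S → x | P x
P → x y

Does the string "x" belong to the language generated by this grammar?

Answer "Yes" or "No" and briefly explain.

Yes - a valid derivation exists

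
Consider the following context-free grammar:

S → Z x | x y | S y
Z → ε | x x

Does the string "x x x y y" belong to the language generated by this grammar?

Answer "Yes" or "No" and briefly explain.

Yes - a valid derivation exists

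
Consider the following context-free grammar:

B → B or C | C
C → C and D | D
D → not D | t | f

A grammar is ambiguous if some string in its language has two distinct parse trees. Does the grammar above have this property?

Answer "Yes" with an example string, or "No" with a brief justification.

No - the grammar is unambiguous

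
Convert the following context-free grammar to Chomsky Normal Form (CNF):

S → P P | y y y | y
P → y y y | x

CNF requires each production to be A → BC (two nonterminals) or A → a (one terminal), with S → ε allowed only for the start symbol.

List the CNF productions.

TY → y; S → y; P → x; S → P P; S → TY X0; X0 → TY TY; P → TY X1; X1 → TY TY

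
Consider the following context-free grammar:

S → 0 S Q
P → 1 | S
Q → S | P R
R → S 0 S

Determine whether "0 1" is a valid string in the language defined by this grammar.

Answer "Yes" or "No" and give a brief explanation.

No - no valid derivation exists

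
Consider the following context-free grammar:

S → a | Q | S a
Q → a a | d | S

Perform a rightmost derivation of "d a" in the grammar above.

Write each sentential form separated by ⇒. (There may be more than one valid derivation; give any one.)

S ⇒ S a ⇒ Q a ⇒ d a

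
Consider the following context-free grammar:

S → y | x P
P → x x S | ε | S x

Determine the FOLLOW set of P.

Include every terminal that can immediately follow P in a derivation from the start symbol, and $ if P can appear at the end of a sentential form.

We compute FOLLOW(P) using the standard algorithm.
FOLLOW(S) starts with {$}.
FIRST(P) = {x, y, ε}
FIRST(S) = {x, y}
FOLLOW(P) = {$, x}
FOLLOW(S) = {$, x}
Therefore, FOLLOW(P) = {$, x}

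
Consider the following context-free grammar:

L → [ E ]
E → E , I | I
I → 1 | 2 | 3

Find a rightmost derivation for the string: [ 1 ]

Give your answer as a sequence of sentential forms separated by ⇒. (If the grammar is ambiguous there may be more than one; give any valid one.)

L ⇒ [ E ] ⇒ [ I ] ⇒ [ 1 ]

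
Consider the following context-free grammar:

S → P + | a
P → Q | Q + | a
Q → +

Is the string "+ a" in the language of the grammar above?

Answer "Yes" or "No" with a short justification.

No - no valid derivation exists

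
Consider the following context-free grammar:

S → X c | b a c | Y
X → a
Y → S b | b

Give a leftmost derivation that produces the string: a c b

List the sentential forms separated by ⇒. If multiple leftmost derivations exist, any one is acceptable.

S ⇒ Y ⇒ S b ⇒ X c b ⇒ a c b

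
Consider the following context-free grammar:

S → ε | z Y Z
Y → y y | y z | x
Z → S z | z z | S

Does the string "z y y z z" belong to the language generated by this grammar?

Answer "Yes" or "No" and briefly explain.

Yes - a valid derivation exists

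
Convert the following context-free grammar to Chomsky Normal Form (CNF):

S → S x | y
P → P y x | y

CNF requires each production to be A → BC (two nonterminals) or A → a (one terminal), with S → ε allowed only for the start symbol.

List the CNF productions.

TX → x; S → y; TY → y; P → y; S → S TX; P → P X0; X0 → TY TX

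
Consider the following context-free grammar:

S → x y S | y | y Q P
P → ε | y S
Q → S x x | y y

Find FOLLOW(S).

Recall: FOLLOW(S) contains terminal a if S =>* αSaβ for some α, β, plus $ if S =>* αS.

We compute FOLLOW(S) using the standard algorithm.
FOLLOW(S) starts with {$}.
FIRST(P) = {y, ε}
FIRST(Q) = {x, y}
FIRST(S) = {x, y}
FOLLOW(P) = {$, x}
FOLLOW(Q) = {$, x, y}
FOLLOW(S) = {$, x}
Therefore, FOLLOW(S) = {$, x}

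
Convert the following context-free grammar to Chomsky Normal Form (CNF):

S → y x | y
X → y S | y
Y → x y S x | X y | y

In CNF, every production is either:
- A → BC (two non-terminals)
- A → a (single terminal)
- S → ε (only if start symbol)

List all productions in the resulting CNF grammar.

TY → y; TX → x; S → y; X → y; Y → y; S → TY TX; X → TY S; Y → TX X0; X0 → TY X1; X1 → S TX; Y → X TY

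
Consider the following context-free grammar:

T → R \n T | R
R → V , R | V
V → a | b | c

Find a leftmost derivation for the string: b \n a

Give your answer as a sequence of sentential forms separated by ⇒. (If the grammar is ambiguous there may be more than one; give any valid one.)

T ⇒ R \n T ⇒ V \n T ⇒ b \n T ⇒ b \n R ⇒ b \n V ⇒ b \n a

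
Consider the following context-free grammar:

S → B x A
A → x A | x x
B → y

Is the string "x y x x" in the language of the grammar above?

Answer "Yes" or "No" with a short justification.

No - no valid derivation exists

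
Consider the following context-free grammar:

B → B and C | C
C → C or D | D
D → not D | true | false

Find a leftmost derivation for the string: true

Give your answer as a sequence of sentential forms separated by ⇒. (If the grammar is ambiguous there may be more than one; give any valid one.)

B ⇒ C ⇒ D ⇒ true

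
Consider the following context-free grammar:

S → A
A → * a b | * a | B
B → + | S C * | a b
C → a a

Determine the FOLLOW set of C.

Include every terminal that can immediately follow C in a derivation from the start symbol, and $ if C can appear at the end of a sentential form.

We compute FOLLOW(C) using the standard algorithm.
FOLLOW(S) starts with {$}.
FIRST(A) = {*, +, a}
FIRST(B) = {*, +, a}
FIRST(C) = {a}
FIRST(S) = {*, +, a}
FOLLOW(A) = {$, a}
FOLLOW(B) = {$, a}
FOLLOW(C) = {*}
FOLLOW(S) = {$, a}
Therefore, FOLLOW(C) = {*}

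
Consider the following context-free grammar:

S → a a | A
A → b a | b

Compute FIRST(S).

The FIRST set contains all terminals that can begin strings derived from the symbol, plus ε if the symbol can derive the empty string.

We compute FIRST(S) using the standard algorithm.
FIRST(A) = {b}
FIRST(S) = {a, b}
Therefore, FIRST(S) = {a, b}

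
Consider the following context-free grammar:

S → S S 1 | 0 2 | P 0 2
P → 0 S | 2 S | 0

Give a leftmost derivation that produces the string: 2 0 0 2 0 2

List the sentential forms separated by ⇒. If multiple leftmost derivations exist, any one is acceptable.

S ⇒ P 0 2 ⇒ 2 S 0 2 ⇒ 2 P 0 2 0 2 ⇒ 2 0 0 2 0 2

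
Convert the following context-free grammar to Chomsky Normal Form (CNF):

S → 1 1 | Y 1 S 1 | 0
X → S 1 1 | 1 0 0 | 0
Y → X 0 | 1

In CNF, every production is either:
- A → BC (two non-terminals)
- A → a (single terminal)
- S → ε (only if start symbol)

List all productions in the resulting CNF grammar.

T1 → 1; S → 0; T0 → 0; X → 0; Y → 1; S → T1 T1; S → Y X0; X0 → T1 X1; X1 → S T1; X → S X2; X2 → T1 T1; X → T1 X3; X3 → T0 T0; Y → X T0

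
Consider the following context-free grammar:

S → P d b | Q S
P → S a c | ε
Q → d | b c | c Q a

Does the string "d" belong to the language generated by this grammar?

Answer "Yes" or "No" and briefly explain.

No - no valid derivation exists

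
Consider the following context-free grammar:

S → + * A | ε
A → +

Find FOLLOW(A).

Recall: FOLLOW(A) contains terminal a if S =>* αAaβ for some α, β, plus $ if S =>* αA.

We compute FOLLOW(A) using the standard algorithm.
FOLLOW(S) starts with {$}.
FIRST(A) = {+}
FIRST(S) = {+, ε}
FOLLOW(A) = {$}
FOLLOW(S) = {$}
Therefore, FOLLOW(A) = {$}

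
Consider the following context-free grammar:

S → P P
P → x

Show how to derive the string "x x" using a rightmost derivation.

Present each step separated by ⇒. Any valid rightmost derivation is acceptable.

S ⇒ P P ⇒ P x ⇒ x x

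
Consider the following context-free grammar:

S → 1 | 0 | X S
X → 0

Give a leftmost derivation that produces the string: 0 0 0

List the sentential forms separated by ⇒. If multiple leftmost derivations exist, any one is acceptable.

S ⇒ X S ⇒ 0 S ⇒ 0 X S ⇒ 0 0 S ⇒ 0 0 0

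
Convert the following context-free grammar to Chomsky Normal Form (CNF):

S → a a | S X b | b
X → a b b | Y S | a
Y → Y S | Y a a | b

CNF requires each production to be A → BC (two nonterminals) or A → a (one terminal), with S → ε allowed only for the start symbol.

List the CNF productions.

TA → a; TB → b; S → b; X → a; Y → b; S → TA TA; S → S X0; X0 → X TB; X → TA X1; X1 → TB TB; X → Y S; Y → Y S; Y → Y X2; X2 → TA TA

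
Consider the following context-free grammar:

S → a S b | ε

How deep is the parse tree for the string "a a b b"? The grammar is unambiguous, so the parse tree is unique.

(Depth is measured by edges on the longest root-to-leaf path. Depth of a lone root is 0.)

3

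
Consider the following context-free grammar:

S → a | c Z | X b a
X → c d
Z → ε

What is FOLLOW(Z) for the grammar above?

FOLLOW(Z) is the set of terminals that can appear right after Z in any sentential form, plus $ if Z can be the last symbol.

We compute FOLLOW(Z) using the standard algorithm.
FOLLOW(S) starts with {$}.
FIRST(S) = {a, c}
FIRST(X) = {c}
FIRST(Z) = {ε}
FOLLOW(S) = {$}
FOLLOW(X) = {b}
FOLLOW(Z) = {$}
Therefore, FOLLOW(Z) = {$}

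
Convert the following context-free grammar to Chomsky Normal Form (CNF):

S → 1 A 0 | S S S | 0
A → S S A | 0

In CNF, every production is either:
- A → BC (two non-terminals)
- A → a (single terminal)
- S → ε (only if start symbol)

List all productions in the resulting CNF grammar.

T1 → 1; T0 → 0; S → 0; A → 0; S → T1 X0; X0 → A T0; S → S X1; X1 → S S; A → S X2; X2 → S A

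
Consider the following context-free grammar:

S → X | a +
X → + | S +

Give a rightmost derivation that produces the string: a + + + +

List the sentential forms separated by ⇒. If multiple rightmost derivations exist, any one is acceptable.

S ⇒ X ⇒ S + ⇒ X + ⇒ S + + ⇒ X + + ⇒ S + + + ⇒ a + + + +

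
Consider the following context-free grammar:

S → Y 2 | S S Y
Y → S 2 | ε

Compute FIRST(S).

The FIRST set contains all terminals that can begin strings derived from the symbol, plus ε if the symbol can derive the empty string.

We compute FIRST(S) using the standard algorithm.
FIRST(S) = {2}
FIRST(Y) = {2, ε}
Therefore, FIRST(S) = {2}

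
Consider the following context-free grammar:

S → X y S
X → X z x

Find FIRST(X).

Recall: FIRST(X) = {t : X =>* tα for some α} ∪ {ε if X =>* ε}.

We compute FIRST(X) using the standard algorithm.
FIRST(S) = {}
FIRST(X) = {}
Therefore, FIRST(X) = {}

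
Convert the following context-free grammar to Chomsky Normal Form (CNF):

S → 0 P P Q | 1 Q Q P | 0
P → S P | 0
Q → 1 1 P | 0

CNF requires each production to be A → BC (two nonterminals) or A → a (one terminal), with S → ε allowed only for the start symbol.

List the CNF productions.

T0 → 0; T1 → 1; S → 0; P → 0; Q → 0; S → T0 X0; X0 → P X1; X1 → P Q; S → T1 X2; X2 → Q X3; X3 → Q P; P → S P; Q → T1 X4; X4 → T1 P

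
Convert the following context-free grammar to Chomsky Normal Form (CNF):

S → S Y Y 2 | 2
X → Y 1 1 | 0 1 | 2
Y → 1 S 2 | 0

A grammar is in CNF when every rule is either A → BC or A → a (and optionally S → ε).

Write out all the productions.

T2 → 2; S → 2; T1 → 1; T0 → 0; X → 2; Y → 0; S → S X0; X0 → Y X1; X1 → Y T2; X → Y X2; X2 → T1 T1; X → T0 T1; Y → T1 X3; X3 → S T2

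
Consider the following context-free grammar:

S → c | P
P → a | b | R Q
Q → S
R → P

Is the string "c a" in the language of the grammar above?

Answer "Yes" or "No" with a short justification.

No - no valid derivation exists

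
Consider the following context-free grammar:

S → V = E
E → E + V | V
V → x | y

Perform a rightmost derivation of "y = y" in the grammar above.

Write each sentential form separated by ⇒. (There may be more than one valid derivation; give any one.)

S ⇒ V = E ⇒ V = V ⇒ V = y ⇒ y = y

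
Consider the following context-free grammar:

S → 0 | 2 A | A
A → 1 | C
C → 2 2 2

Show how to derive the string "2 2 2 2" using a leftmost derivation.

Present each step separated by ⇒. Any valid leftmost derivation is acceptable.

S ⇒ 2 A ⇒ 2 C ⇒ 2 2 2 2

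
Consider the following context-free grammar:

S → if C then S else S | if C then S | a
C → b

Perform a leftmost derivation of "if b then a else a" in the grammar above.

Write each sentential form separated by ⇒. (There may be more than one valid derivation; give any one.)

S ⇒ if C then S else S ⇒ if b then S else S ⇒ if b then a else S ⇒ if b then a else a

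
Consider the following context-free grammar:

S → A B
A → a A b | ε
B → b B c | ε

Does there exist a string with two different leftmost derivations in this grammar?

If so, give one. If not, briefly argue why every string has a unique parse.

No - every string in the language has a unique leftmost derivation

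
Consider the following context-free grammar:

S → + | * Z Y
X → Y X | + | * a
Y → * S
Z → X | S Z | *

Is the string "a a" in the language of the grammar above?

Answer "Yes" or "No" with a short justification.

No - no valid derivation exists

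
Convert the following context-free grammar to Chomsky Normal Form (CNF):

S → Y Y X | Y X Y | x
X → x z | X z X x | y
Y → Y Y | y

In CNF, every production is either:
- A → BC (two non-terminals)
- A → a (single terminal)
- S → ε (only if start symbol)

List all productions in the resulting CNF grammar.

S → x; TX → x; TZ → z; X → y; Y → y; S → Y X0; X0 → Y X; S → Y X1; X1 → X Y; X → TX TZ; X → X X2; X2 → TZ X3; X3 → X TX; Y → Y Y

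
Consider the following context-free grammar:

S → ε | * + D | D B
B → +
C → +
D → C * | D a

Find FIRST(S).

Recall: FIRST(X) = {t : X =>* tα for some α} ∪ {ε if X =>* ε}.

We compute FIRST(S) using the standard algorithm.
FIRST(B) = {+}
FIRST(C) = {+}
FIRST(D) = {+}
FIRST(S) = {*, +, ε}
Therefore, FIRST(S) = {*, +, ε}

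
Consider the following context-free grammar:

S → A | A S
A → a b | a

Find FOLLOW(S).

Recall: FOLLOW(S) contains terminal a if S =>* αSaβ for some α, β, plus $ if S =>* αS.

We compute FOLLOW(S) using the standard algorithm.
FOLLOW(S) starts with {$}.
FIRST(A) = {a}
FIRST(S) = {a}
FOLLOW(A) = {$, a}
FOLLOW(S) = {$}
Therefore, FOLLOW(S) = {$}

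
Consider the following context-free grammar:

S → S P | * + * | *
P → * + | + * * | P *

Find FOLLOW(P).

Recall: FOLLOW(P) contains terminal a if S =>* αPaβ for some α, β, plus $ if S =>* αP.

We compute FOLLOW(P) using the standard algorithm.
FOLLOW(S) starts with {$}.
FIRST(P) = {*, +}
FIRST(S) = {*}
FOLLOW(P) = {$, *, +}
FOLLOW(S) = {$, *, +}
Therefore, FOLLOW(P) = {$, *, +}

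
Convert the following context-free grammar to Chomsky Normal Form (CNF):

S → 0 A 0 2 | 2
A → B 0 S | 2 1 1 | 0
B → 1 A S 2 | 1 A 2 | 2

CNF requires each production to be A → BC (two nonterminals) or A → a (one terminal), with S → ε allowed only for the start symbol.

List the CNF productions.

T0 → 0; T2 → 2; S → 2; T1 → 1; A → 0; B → 2; S → T0 X0; X0 → A X1; X1 → T0 T2; A → B X2; X2 → T0 S; A → T2 X3; X3 → T1 T1; B → T1 X4; X4 → A X5; X5 → S T2; B → T1 X6; X6 → A T2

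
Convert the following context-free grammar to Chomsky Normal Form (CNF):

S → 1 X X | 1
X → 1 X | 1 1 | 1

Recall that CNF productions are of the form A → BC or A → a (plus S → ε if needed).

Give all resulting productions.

T1 → 1; S → 1; X → 1; S → T1 X0; X0 → X X; X → T1 X; X → T1 T1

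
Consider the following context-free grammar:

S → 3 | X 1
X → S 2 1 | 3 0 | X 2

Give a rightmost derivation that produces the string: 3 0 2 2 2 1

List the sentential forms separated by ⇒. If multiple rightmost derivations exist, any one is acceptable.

S ⇒ X 1 ⇒ X 2 1 ⇒ X 2 2 1 ⇒ X 2 2 2 1 ⇒ 3 0 2 2 2 1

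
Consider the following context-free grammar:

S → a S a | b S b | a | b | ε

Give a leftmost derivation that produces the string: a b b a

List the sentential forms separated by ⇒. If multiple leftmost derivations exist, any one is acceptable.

S ⇒ a S a ⇒ a b S b a ⇒ a b b a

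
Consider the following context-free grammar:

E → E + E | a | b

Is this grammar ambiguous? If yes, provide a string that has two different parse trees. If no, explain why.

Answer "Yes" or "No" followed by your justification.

Yes - the string 'a + a + b' has two distinct leftmost derivations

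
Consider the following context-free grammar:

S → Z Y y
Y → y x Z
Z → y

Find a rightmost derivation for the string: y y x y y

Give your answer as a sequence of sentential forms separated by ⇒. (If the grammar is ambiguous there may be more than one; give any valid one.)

S ⇒ Z Y y ⇒ Z y x Z y ⇒ Z y x y y ⇒ y y x y y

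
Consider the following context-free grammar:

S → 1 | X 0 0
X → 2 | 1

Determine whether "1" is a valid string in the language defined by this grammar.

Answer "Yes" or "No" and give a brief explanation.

Yes - a valid derivation exists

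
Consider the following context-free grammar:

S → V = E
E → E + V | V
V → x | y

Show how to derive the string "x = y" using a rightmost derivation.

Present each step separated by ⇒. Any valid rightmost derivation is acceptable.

S ⇒ V = E ⇒ V = V ⇒ V = y ⇒ x = y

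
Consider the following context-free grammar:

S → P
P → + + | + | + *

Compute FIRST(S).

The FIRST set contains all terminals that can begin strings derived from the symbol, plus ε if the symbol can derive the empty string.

We compute FIRST(S) using the standard algorithm.
FIRST(P) = {+}
FIRST(S) = {+}
Therefore, FIRST(S) = {+}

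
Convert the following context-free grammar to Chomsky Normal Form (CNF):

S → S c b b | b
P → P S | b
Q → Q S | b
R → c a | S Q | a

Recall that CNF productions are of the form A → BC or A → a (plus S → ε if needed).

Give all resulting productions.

TC → c; TB → b; S → b; P → b; Q → b; TA → a; R → a; S → S X0; X0 → TC X1; X1 → TB TB; P → P S; Q → Q S; R → TC TA; R → S Q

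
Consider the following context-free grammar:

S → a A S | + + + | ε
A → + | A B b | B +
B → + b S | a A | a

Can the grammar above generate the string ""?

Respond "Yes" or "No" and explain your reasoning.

Yes - a valid derivation exists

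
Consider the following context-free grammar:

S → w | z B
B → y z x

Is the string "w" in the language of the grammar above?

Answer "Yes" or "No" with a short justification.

Yes - a valid derivation exists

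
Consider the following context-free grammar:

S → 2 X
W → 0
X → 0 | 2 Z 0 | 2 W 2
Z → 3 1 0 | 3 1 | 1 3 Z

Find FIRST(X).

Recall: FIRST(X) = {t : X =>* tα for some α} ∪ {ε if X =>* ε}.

We compute FIRST(X) using the standard algorithm.
FIRST(S) = {2}
FIRST(W) = {0}
FIRST(X) = {0, 2}
FIRST(Z) = {1, 3}
Therefore, FIRST(X) = {0, 2}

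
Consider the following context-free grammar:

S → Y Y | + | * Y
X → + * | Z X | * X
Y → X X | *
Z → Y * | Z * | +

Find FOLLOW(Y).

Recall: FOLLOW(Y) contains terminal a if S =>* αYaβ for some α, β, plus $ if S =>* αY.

We compute FOLLOW(Y) using the standard algorithm.
FOLLOW(S) starts with {$}.
FIRST(S) = {*, +}
FIRST(X) = {*, +}
FIRST(Y) = {*, +}
FIRST(Z) = {*, +}
FOLLOW(S) = {$}
FOLLOW(X) = {$, *, +}
FOLLOW(Y) = {$, *, +}
FOLLOW(Z) = {*, +}
Therefore, FOLLOW(Y) = {$, *, +}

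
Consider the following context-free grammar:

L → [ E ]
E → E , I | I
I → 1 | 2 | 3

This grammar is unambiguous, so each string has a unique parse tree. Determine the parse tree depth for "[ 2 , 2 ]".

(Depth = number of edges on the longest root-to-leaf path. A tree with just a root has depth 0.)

4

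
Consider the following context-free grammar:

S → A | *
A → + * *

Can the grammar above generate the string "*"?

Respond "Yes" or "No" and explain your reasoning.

Yes - a valid derivation exists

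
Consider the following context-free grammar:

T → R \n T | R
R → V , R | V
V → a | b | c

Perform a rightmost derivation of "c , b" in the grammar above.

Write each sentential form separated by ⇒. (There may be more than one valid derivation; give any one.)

T ⇒ R ⇒ V , R ⇒ V , V ⇒ V , b ⇒ c , b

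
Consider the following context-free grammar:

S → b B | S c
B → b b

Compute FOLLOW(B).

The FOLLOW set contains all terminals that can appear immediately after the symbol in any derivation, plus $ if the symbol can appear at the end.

We compute FOLLOW(B) using the standard algorithm.
FOLLOW(S) starts with {$}.
FIRST(B) = {b}
FIRST(S) = {b}
FOLLOW(B) = {$, c}
FOLLOW(S) = {$, c}
Therefore, FOLLOW(B) = {$, c}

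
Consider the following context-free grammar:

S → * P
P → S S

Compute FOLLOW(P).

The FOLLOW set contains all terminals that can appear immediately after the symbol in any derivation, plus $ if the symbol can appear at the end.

We compute FOLLOW(P) using the standard algorithm.
FOLLOW(S) starts with {$}.
FIRST(P) = {*}
FIRST(S) = {*}
FOLLOW(P) = {$, *}
FOLLOW(S) = {$, *}
Therefore, FOLLOW(P) = {$, *}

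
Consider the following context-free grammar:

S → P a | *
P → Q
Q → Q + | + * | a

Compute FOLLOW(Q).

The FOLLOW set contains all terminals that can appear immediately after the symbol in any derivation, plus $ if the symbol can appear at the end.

We compute FOLLOW(Q) using the standard algorithm.
FOLLOW(S) starts with {$}.
FIRST(P) = {+, a}
FIRST(Q) = {+, a}
FIRST(S) = {*, +, a}
FOLLOW(P) = {a}
FOLLOW(Q) = {+, a}
FOLLOW(S) = {$}
Therefore, FOLLOW(Q) = {+, a}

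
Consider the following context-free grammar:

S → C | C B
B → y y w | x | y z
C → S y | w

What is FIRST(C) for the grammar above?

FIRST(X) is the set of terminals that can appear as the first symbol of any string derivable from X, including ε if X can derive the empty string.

We compute FIRST(C) using the standard algorithm.
FIRST(B) = {x, y}
FIRST(C) = {w}
FIRST(S) = {w}
Therefore, FIRST(C) = {w}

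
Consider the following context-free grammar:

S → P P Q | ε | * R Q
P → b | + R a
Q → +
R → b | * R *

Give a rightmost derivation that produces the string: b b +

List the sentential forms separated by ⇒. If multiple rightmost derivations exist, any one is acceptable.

S ⇒ P P Q ⇒ P P + ⇒ P b + ⇒ b b +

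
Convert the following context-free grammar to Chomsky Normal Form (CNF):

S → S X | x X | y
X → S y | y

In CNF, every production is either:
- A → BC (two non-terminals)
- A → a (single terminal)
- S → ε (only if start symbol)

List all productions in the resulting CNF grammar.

TX → x; S → y; TY → y; X → y; S → S X; S → TX X; X → S TY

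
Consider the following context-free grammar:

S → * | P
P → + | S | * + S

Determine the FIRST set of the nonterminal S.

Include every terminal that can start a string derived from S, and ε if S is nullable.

We compute FIRST(S) using the standard algorithm.
FIRST(P) = {*, +}
FIRST(S) = {*, +}
Therefore, FIRST(S) = {*, +}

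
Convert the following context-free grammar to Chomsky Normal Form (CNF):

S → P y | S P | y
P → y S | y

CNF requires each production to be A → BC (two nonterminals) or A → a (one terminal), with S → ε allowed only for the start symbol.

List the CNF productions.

TY → y; S → y; P → y; S → P TY; S → S P; P → TY S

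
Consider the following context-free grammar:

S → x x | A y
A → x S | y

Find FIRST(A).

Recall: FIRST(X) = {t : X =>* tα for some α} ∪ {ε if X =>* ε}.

We compute FIRST(A) using the standard algorithm.
FIRST(A) = {x, y}
FIRST(S) = {x, y}
Therefore, FIRST(A) = {x, y}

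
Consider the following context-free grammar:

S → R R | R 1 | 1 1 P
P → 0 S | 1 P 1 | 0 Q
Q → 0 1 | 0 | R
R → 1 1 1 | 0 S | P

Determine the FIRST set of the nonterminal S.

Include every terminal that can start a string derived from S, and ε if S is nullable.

We compute FIRST(S) using the standard algorithm.
FIRST(P) = {0, 1}
FIRST(Q) = {0, 1}
FIRST(R) = {0, 1}
FIRST(S) = {0, 1}
Therefore, FIRST(S) = {0, 1}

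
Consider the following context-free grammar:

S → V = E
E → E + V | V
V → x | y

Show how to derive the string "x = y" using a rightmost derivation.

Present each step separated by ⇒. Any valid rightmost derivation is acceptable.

S ⇒ V = E ⇒ V = V ⇒ V = y ⇒ x = y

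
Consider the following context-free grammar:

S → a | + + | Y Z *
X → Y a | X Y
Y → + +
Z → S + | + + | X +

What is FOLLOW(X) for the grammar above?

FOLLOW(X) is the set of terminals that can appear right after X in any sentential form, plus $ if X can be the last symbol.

We compute FOLLOW(X) using the standard algorithm.
FOLLOW(S) starts with {$}.
FIRST(S) = {+, a}
FIRST(X) = {+}
FIRST(Y) = {+}
FIRST(Z) = {+, a}
FOLLOW(S) = {$, +}
FOLLOW(X) = {+}
FOLLOW(Y) = {+, a}
FOLLOW(Z) = {*}
Therefore, FOLLOW(X) = {+}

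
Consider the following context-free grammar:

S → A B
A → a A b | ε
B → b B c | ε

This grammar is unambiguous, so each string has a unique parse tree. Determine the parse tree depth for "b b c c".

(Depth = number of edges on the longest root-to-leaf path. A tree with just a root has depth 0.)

4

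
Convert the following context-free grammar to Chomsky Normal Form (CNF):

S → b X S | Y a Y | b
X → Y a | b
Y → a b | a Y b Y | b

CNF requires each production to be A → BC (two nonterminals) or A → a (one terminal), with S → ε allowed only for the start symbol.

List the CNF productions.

TB → b; TA → a; S → b; X → b; Y → b; S → TB X0; X0 → X S; S → Y X1; X1 → TA Y; X → Y TA; Y → TA TB; Y → TA X2; X2 → Y X3; X3 → TB Y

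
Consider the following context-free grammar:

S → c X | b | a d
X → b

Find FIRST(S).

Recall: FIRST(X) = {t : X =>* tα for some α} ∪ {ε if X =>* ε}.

We compute FIRST(S) using the standard algorithm.
FIRST(S) = {a, b, c}
FIRST(X) = {b}
Therefore, FIRST(S) = {a, b, c}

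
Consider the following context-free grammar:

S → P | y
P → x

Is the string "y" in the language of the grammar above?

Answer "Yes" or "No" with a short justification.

Yes - a valid derivation exists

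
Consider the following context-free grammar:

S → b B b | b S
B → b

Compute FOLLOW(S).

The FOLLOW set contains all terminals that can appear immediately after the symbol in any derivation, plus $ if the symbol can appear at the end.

We compute FOLLOW(S) using the standard algorithm.
FOLLOW(S) starts with {$}.
FIRST(B) = {b}
FIRST(S) = {b}
FOLLOW(B) = {b}
FOLLOW(S) = {$}
Therefore, FOLLOW(S) = {$}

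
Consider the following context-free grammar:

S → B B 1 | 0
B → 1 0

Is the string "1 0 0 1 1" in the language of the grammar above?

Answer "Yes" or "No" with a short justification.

No - no valid derivation exists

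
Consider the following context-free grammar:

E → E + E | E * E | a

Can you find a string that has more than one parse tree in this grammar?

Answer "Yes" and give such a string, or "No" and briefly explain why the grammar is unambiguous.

Yes - the string 'a + a + a * a * a + a' has two distinct parse trees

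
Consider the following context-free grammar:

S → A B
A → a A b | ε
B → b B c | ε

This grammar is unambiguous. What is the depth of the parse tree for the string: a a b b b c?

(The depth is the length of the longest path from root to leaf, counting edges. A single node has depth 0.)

4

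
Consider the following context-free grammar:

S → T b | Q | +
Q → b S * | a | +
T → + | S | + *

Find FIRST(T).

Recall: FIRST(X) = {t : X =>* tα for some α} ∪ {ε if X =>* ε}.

We compute FIRST(T) using the standard algorithm.
FIRST(Q) = {+, a, b}
FIRST(S) = {+, a, b}
FIRST(T) = {+, a, b}
Therefore, FIRST(T) = {+, a, b}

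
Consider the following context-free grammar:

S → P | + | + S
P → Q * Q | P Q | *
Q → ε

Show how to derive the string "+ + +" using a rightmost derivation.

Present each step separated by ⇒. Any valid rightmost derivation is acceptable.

S ⇒ + S ⇒ + + S ⇒ + + +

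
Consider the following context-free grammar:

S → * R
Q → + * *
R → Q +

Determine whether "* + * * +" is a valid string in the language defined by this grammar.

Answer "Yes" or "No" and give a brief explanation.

Yes - a valid derivation exists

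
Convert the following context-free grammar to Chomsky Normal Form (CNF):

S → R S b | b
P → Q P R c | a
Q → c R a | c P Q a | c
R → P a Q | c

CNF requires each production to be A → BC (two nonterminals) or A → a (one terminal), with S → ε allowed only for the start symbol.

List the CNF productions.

TB → b; S → b; TC → c; P → a; TA → a; Q → c; R → c; S → R X0; X0 → S TB; P → Q X1; X1 → P X2; X2 → R TC; Q → TC X3; X3 → R TA; Q → TC X4; X4 → P X5; X5 → Q TA; R → P X6; X6 → TA Q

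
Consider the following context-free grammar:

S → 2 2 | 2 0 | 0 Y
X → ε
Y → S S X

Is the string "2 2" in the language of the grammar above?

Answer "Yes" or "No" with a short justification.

Yes - a valid derivation exists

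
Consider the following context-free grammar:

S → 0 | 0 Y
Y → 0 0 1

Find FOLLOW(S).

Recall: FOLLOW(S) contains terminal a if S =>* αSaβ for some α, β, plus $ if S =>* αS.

We compute FOLLOW(S) using the standard algorithm.
FOLLOW(S) starts with {$}.
FIRST(S) = {0}
FIRST(Y) = {0}
FOLLOW(S) = {$}
FOLLOW(Y) = {$}
Therefore, FOLLOW(S) = {$}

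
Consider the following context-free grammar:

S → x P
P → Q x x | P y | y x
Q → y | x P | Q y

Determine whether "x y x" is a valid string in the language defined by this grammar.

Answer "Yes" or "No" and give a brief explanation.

Yes - a valid derivation exists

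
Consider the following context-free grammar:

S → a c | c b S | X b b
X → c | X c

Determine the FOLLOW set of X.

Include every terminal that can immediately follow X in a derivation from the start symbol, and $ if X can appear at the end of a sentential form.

We compute FOLLOW(X) using the standard algorithm.
FOLLOW(S) starts with {$}.
FIRST(S) = {a, c}
FIRST(X) = {c}
FOLLOW(S) = {$}
FOLLOW(X) = {b, c}
Therefore, FOLLOW(X) = {b, c}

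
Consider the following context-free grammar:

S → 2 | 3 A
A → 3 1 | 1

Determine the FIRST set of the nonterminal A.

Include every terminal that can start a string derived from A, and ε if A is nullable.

We compute FIRST(A) using the standard algorithm.
FIRST(A) = {1, 3}
FIRST(S) = {2, 3}
Therefore, FIRST(A) = {1, 3}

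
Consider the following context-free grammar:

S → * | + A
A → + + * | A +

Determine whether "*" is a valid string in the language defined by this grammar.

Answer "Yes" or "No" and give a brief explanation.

Yes - a valid derivation exists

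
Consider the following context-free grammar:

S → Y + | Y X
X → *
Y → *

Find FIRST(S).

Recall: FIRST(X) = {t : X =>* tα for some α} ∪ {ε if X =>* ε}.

We compute FIRST(S) using the standard algorithm.
FIRST(S) = {*}
FIRST(X) = {*}
FIRST(Y) = {*}
Therefore, FIRST(S) = {*}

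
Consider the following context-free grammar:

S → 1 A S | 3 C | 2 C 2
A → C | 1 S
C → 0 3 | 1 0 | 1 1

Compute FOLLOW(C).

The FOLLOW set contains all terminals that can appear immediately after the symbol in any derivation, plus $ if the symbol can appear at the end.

We compute FOLLOW(C) using the standard algorithm.
FOLLOW(S) starts with {$}.
FIRST(A) = {0, 1}
FIRST(C) = {0, 1}
FIRST(S) = {1, 2, 3}
FOLLOW(A) = {1, 2, 3}
FOLLOW(C) = {$, 1, 2, 3}
FOLLOW(S) = {$, 1, 2, 3}
Therefore, FOLLOW(C) = {$, 1, 2, 3}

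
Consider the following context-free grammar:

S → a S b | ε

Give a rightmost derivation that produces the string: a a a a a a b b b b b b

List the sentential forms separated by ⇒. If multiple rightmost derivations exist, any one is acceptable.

S ⇒ a S b ⇒ a a S b b ⇒ a a a S b b b ⇒ a a a a S b b b b ⇒ a a a a a S b b b b b ⇒ a a a a a a S b b b b b b ⇒ a a a a a a b b b b b b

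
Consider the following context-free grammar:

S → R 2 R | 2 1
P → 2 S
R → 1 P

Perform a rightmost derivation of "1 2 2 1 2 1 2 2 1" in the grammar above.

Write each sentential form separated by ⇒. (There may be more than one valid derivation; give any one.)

S ⇒ R 2 R ⇒ R 2 1 P ⇒ R 2 1 2 S ⇒ R 2 1 2 2 1 ⇒ 1 P 2 1 2 2 1 ⇒ 1 2 S 2 1 2 2 1 ⇒ 1 2 2 1 2 1 2 2 1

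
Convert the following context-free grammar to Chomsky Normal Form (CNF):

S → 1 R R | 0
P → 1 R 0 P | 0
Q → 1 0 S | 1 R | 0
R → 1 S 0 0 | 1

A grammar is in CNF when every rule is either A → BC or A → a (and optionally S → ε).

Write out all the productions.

T1 → 1; S → 0; T0 → 0; P → 0; Q → 0; R → 1; S → T1 X0; X0 → R R; P → T1 X1; X1 → R X2; X2 → T0 P; Q → T1 X3; X3 → T0 S; Q → T1 R; R → T1 X4; X4 → S X5; X5 → T0 T0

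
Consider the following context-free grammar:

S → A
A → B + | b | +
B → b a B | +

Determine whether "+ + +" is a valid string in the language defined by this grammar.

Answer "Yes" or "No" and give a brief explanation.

No - no valid derivation exists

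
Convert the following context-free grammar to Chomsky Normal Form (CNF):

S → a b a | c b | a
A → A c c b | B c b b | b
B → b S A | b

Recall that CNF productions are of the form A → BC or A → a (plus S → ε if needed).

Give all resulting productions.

TA → a; TB → b; TC → c; S → a; A → b; B → b; S → TA X0; X0 → TB TA; S → TC TB; A → A X1; X1 → TC X2; X2 → TC TB; A → B X3; X3 → TC X4; X4 → TB TB; B → TB X5; X5 → S A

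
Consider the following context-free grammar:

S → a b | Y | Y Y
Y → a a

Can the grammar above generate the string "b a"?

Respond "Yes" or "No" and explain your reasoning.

No - no valid derivation exists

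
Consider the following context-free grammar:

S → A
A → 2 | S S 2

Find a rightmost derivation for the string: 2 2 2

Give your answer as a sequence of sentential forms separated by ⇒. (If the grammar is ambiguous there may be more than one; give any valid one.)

S ⇒ A ⇒ S S 2 ⇒ S A 2 ⇒ S 2 2 ⇒ A 2 2 ⇒ 2 2 2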